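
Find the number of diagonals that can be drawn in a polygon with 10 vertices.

The number of diagonals in an n-gon is n(n - 3)/2.
For n = 10: 10(10 - 3)/2 = 10 × 7 / 2 = 35.

35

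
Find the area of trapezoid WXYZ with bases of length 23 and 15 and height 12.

Area of a trapezoid = (base1 + base2) * height / 2
Area = (23 + 15) * 12 / 2
Area = 38 * 12 / 2
Area = 456 / 2
Area = 228

228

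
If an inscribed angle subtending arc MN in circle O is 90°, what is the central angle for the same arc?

Central angle = 2 × 90° = 180° (inscribed angle theorem).

180°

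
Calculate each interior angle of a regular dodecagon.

Each interior angle of a regular n-gon is (n - 2) * 180 / n.
For n = 12: (12 - 2) * 180 / 12 = 1800/12 = 150 degrees.

150 degrees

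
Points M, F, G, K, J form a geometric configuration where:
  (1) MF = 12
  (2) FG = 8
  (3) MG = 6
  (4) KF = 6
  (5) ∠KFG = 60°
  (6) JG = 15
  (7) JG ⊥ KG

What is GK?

Step 1: By the law of cosines on triangle GFK: GK² = 8² + 6² − 2·8·6·cos(60°) = 52, so GK = 2·√13.

Therefore, the length of GK = 2·√13.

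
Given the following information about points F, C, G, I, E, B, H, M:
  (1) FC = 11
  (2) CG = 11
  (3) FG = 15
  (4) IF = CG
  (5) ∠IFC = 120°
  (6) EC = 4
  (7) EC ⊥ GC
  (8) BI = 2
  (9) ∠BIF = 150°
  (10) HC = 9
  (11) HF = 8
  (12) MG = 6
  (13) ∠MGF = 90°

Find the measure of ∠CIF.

From the given relations: IF = CG = 11.
Step 1: By the law of cosines on triangle IFC: IC² = 11² + 11² − 2·11·11·cos(120°) = 363, so IC = 11·√3.
Step 2: By the inverse law of cosines on triangle CIF: cos(∠CIF) = ((11·√3)² + 11² − 11²) / (2·11·√3·11) = 363/419.16 = 0.866, so ∠CIF = 30°.

Therefore, the measure of angle ∠CIF = 30°.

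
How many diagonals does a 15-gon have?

The number of diagonals in an n-gon is n(n - 3)/2.
For n = 15: 15(15 - 3)/2 = 15 × 12 / 2 = 90.

90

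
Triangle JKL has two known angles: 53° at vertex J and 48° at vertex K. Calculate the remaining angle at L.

angle L = 180 - 53 - 48 = 79 degrees.

79 degrees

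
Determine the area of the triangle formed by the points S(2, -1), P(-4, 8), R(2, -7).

Shoelace: Area = (1/2)|2(8--7) + -4(-7--1) + 2(-1-8)| = (1/2)(36) = 18

18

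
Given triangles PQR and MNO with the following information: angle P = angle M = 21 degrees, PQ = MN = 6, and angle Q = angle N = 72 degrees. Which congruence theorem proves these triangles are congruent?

The given information provides:
angle P = angle M = 21 degrees, PQ = MN = 6, and angle Q = angle N = 72 degrees
This matches the ASA congruence theorem.
Two pairs of corresponding angles and the included side are equal (Angle-Side-Angle).

ASA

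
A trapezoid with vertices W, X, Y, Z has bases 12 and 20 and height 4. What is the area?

Area = (12 + 20) * 4 / 2 = 128 / 2 = 64

64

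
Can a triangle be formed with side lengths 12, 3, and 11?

Check all three triangle inequalities:
12 + 3 = 15 > 11 ✓
12 + 11 = 23 > 3 ✓
3 + 11 = 14 > 12 ✓
All conditions hold, so these sides form a valid triangle.

Yes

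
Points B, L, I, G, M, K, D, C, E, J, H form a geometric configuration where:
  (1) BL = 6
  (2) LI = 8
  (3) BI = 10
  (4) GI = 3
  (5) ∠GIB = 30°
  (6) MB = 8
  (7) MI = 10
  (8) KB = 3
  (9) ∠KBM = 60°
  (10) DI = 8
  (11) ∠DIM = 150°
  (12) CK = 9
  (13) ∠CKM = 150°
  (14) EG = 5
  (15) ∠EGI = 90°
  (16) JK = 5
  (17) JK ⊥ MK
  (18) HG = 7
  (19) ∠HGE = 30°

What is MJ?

Step 1: By the law of cosines on triangle KBM: KM² = 3² + 8² − 2·3·8·cos(60°) = 49, so KM = 7.
Step 2: By the law of cosines on triangle MKJ: MJ² = 7² + 5² − 2·7·5·cos(90°) = 74, so MJ = √74.

Therefore, the length of MJ = √74.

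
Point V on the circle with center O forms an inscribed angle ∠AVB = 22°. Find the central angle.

The inscribed angle theorem states that a central angle is always twice any inscribed angle that subtends the same arc.
Since the inscribed angle is 22°, the central angle = 2 × 22° = 44°.

44°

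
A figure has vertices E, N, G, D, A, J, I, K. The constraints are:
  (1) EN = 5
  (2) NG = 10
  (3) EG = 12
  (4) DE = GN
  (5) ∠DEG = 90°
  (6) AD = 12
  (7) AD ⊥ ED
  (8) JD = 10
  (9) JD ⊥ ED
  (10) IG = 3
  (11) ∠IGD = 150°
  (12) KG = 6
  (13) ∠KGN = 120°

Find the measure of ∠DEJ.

From the given relations: DE = GN = 10.
Step 1: By the law of cosines on triangle EDJ: EJ² = 10² + 10² − 2·10·10·cos(90°) = 200, so EJ = 10·√2.
Step 2: By the inverse law of cosines on triangle DEJ: cos(∠DEJ) = (10² + (10·√2)² − 10²) / (2·10·10·√2) = 200/282.84 = 0.7071, so ∠DEJ = 45°.

Therefore, the measure of angle ∠DEJ = 45°.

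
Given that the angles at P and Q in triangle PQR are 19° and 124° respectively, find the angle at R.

The interior angles sum to 180°: angle R = 180 - 19 - 124 = 37°.
The triangle is obtuse (angles 19°, 124°, 37°).

37 degrees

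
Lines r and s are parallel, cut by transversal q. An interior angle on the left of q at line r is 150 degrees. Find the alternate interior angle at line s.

Alternate interior angles lie on opposite sides of the transversal, between the parallel lines.
By the alternate interior angle theorem, they are equal: 150 degrees.

150 degrees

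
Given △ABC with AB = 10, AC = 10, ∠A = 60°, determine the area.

Area = (1/2) * AB * AC * sin(A)
Area = (1/2) * 10 * 10 * sin(60°)
Area = (1/2) * 10 * 10 * sqrt(3)/2
Area = 25*sqrt(3)

25*sqrt(3)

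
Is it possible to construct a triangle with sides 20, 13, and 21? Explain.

For three segments to close into a triangle, no single side can be as long as the other two combined.
The longest side is 21, and 13 + 20 = 33 > 21.
A triangle can be formed.

Yes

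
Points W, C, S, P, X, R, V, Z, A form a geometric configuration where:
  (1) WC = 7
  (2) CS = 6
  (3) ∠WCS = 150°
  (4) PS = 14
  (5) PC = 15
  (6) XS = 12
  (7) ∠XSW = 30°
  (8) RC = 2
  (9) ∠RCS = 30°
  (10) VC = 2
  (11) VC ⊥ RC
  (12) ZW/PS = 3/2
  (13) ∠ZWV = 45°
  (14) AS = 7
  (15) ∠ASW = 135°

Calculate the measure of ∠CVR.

Step 1: By the law of cosines on triangle VCR: VR² = 2² + 2² − 2·2·2·cos(90°) = 8, so VR = 2·√2.
Step 2: By the inverse law of cosines on triangle CVR: cos(∠CVR) = (2² + (2·√2)² − 2²) / (2·2·2·√2) = 8/11.31 = 0.7071, so ∠CVR = 45°.

Therefore, the measure of angle ∠CVR = 45°.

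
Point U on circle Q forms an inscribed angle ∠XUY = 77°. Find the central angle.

By the inscribed angle theorem, the central angle is twice the inscribed angle.
Central angle = 2 × 77° = 154°

154°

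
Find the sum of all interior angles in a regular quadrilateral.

The sum of interior angles of an n-sided polygon is (n - 2) * 180.
For n = 4: (4 - 2) * 180 = 2 * 180 = 360 degrees.

360 degrees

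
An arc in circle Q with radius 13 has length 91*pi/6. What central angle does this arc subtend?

The full circumference is 2πr = 26*pi.
The arc is 91*pi/6 / 26*pi = 7/12 of the full circle.
So the central angle = 7/12 × 360° = 210°.

210°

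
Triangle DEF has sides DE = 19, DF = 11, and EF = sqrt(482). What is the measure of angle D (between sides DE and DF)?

By the inverse law of cosines: cos(D) = (DE² + DF² - EF²) / (2 × DE × DF)
cos(D) = (19² + 11² - (sqrt(482))²) / (2 × 19 × 11)
cos(D) = (361 + 121 - (482)) / 418
cos(D) = 0
D = arccos(0) = 90°

90°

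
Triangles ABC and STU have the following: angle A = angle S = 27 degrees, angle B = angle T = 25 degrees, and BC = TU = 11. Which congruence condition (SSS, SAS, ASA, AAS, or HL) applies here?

The given information provides:
angle A = angle S = 27 degrees, angle B = angle T = 25 degrees, and BC = TU = 11
This matches the AAS congruence theorem.
Two pairs of corresponding angles and a non-included side are equal (Angle-Angle-Side).

AAS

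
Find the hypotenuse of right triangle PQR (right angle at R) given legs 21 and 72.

In a right triangle, the square of the hypotenuse equals the sum of the squares of the two legs.
The legs are 21 and 72, so the hypotenuse = sqrt(441 + 5184) = sqrt(5625) = 75.

75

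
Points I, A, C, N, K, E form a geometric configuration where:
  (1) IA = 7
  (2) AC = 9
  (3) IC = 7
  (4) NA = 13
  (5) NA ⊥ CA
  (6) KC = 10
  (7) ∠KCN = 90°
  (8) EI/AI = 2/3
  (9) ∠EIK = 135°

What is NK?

Step 1: By the law of cosines on triangle CAN: CN² = 9² + 13² − 2·9·13·cos(90°) = 250, so CN = 5·√10.
Step 2: By the law of cosines on triangle NCK: NK² = (5·√10)² + 10² − 2·5·√10·10·cos(90°) = 350, so NK = 5·√14.

Therefore, the length of NK = 5·√14.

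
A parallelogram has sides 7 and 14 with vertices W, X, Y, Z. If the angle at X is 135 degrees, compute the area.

Area = 7 * 14 * sin(135°) = 98 * sqrt(2)/2 = 49*sqrt(2)

49*sqrt(2)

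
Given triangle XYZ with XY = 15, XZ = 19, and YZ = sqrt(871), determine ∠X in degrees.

When all three sides of a triangle are known, the law of cosines can be rearranged to find any angle.
cos(C) = (a² + b² - c²) / (2ab) gives cos(X) = -1/2.
Taking the inverse cosine: X = 120°.

120°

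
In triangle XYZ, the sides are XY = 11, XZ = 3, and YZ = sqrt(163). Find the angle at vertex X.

When all three sides of a triangle are known, the law of cosines can be rearranged to find any angle.
cos(C) = (a² + b² - c²) / (2ab) gives cos(X) = -1/2.
Taking the inverse cosine: X = 120°.

120°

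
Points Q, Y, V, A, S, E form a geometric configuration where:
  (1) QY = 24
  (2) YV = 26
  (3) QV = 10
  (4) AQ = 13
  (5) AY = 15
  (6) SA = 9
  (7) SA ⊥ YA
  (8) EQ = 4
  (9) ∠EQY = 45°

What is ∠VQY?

Step 1: By the inverse law of cosines on triangle VQY: cos(∠VQY) = (10² + 24² − 26²) / (2·10·24) = 0/480 = 0, so ∠VQY = 90°.

Therefore, the measure of angle ∠VQY = 90°.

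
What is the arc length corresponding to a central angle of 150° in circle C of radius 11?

Arc length = 2π(11)(5/12) = 55*pi/6

55*pi/6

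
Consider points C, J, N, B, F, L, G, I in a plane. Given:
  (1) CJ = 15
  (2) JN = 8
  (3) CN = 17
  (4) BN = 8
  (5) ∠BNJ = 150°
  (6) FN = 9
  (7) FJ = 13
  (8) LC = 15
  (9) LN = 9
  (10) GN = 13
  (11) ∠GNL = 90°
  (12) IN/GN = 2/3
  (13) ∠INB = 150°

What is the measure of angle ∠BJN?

Step 1: By the law of cosines on triangle JNB: JB² = 8² + 8² − 2·8·8·cos(150°) = 238.85, so JB ≈ 15.45.
Step 2: By the inverse law of cosines on triangle BJN: cos(∠BJN) = (15.45² + 8² − 8²) / (2·15.45·8) = 238.85/247.28 = 0.9659, so ∠BJN = 15°.

Therefore, the measure of angle ∠BJN = 15°.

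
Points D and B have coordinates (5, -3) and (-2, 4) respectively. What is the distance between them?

The horizontal distance is |-2 - 5| = 7 and the vertical distance is |4 - -3| = 7.
By the Pythagorean theorem, d = sqrt(7^2 + 7^2) = sqrt(98) = 7*sqrt(2).

7*sqrt(2)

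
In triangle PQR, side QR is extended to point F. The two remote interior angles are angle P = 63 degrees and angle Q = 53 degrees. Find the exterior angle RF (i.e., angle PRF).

The interior angle at R is 180 - 63 - 53 = 64 degrees.
The exterior angle and interior angle at R are supplementary:
Exterior angle = 180 - 64 = 116 degrees.

116 degrees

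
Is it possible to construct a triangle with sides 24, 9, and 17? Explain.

For three segments to close into a triangle, no single side can be as long as the other two combined.
The longest side is 24, and 9 + 17 = 26 > 24.
A triangle can be formed.

Yes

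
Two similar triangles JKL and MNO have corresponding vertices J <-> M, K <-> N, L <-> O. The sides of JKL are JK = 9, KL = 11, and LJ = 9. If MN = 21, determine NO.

k = 21/9 = 7/3. NO = 7/3 * 11 = 77/3.

77/3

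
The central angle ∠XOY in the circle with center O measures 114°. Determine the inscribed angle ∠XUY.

Inscribed angle = 114° / 2 = 57° (inscribed angle theorem).

57°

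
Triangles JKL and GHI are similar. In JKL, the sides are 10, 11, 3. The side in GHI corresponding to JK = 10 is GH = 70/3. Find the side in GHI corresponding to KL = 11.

Similar triangles have proportional sides. Setting up the proportion:
GH / JK = HI / KL
70/3 / 10 = HI / 11
HI = 11 * 70/3 / 10 = 77/3.

77/3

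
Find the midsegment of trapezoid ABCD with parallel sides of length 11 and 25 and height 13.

The midsegment (median) of a trapezoid connects the midpoints of the non-parallel sides.
Its length is the average of the two bases: (11 + 25) / 2 = 18.

18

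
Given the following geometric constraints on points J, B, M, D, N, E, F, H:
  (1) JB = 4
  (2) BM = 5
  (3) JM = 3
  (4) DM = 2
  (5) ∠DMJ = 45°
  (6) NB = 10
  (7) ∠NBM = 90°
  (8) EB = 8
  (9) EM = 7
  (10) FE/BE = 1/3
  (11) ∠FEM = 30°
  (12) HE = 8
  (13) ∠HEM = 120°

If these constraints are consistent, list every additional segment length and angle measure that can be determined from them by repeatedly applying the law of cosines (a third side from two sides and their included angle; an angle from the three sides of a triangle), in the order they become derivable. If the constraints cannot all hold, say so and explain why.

The constraints are consistent. Derivable facts, in order:
After 1 step:
- JD ≈ 2.12
- MF ≈ 4.88
- MH = 13
- MN = 5·√5
- ∠BEM = 38.21°
- ∠BJM = 90°
- ∠BME = 81.79°
- ∠BMJ = 53.13°
- ∠EBM = 60°
- ∠JBM = 36.87°
After 2 steps:
- ∠BMN = 63.43°
- ∠BNM = 26.57°
- ∠DJM = 41.73°
- ∠EFM = 134.13°
- ∠EHM = 27.8°
- ∠EMF = 15.87°
- ∠EMH = 32.2°
- ∠JDM = 93.27°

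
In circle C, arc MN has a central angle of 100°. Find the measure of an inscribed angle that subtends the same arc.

By the inscribed angle theorem, the inscribed angle is half the central angle.
Inscribed angle = 100° / 2 = 50°

50°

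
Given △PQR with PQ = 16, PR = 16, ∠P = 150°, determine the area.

Area = (1/2)(16)(16) sin(150°) = (1/2)(16)(16)(1/2) = 64

64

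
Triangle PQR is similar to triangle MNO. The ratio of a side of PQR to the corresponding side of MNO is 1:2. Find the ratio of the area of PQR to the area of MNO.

Area ratio = (side ratio)^2 = (1/2)^2 = 1:4.

1:4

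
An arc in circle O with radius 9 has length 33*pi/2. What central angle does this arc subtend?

Arc length L = 2πr × θ/360, so θ = 360L / (2πr).
θ = 360 × 33*pi/2 / (2π × 9)
θ = 330°
θ = 330°

330°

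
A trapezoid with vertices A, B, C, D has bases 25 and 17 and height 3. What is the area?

A trapezoid's area equals the midsegment times the height.
The midsegment is (25 + 17) / 2 = 21.
Area = 21 * 3 = 63.

63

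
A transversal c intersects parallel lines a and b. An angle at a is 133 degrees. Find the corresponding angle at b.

When a transversal crosses parallel lines, angles in the same position at each intersection are called corresponding angles.
These are always equal, so the answer is 133 degrees.

133 degrees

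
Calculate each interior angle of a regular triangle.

Each interior angle of a regular n-gon is (n - 2) * 180 / n.
For n = 3: (3 - 2) * 180 / 3 = 180/3 = 60 degrees.

60 degrees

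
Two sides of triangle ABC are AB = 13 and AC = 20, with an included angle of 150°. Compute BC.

When two sides and the included angle are known, the law of cosines gives the third side.
c^2 = a^2 + b^2 - 2ab cos(C) generalizes the Pythagorean theorem to non-right triangles.
Here: BC^2 = 169 + 400 - 520*(-sqrt(3)/2) = 260*sqrt(3) + 569
BC = sqrt(260*sqrt(3) + 569)

sqrt(260*sqrt(3) + 569)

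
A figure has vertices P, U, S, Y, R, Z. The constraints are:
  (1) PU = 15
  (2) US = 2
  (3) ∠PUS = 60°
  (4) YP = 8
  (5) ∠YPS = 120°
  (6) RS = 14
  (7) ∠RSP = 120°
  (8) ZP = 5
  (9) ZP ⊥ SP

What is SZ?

Step 1: By the law of cosines on triangle SUP: SP² = 2² + 15² − 2·2·15·cos(60°) = 199, so SP = √199.
Step 2: By the law of cosines on triangle SPZ: SZ² = √199² + 5² − 2·√199·5·cos(90°) = 224, so SZ = 4·√14.

Therefore, the length of SZ = 4·√14.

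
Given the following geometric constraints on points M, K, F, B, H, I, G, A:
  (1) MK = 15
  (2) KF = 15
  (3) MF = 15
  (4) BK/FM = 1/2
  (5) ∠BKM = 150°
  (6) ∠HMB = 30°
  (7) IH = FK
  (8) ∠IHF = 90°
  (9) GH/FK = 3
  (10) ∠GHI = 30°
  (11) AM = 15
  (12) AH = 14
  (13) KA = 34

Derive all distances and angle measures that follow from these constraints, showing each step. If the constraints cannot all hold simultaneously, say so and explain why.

These constraints are not satisfiable: by the triangle inequality in triangle MKA, (1) MK = 15 and (11) AM = 15 force KA ≤ 15 + 15 = 30, but (13) says KA = 34. No planar figure meets all of them, so nothing further can be derived.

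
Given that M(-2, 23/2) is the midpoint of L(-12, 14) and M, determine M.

Using the midpoint formula: M = ((x1 + x2)/2, (y1 + y2)/2)
We know M = (-2, 23/2) and L = (-12, 14)
For x: -2 = (-12 + x2)/2, so x2 = 2*-2 - -12 = 8
For y: 23/2 = (14 + y2)/2, so y2 = 2*23/2 - 14 = 9
M = (8, 9)

(8, 9)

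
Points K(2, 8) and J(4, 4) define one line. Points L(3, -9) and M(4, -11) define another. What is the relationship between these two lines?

Slope of line 1: m1 = (4 - 8)/(4 - 2) = -4/2 = -2
Slope of line 2: m2 = (-11 - -9)/(4 - 3) = -2/1 = -2
Since m1 = m2 = -2, the lines are parallel.

Parallel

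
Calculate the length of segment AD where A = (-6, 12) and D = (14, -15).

d = sqrt((14 - -6)^2 + (-15 - 12)^2)
d = sqrt(20^2 + -27^2)
d = sqrt(400 + 729)
d = sqrt(1129)

sqrt(1129)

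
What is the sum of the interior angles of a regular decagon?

The sum of interior angles of an n-sided polygon is (n - 2) * 180.
For n = 10: (10 - 2) * 180 = 8 * 180 = 1440 degrees.

1440 degrees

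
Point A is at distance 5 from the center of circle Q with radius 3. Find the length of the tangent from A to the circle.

Let T be the point of tangency. Then QT ⊥ AT (radius ⊥ tangent).
In right triangle QTA: QA² = QT² + AT²
5² = 3² + AT²
AT² = 16, AT = 4

4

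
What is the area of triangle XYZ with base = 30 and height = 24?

A triangle's area is half the area of a rectangle with the same base and height.
Area = (1/2) * 30 * 24 = 360.

360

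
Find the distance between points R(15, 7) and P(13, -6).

d = sqrt((-2)^2 + (-13)^2) = sqrt(173)

sqrt(173)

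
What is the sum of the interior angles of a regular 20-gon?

The sum of interior angles of an n-sided polygon is (n - 2) * 180.
For n = 20: (20 - 2) * 180 = 18 * 180 = 3240 degrees.

3240 degrees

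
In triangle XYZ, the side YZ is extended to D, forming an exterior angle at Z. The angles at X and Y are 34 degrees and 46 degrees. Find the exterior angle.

By the exterior angle theorem, an exterior angle of a triangle equals the sum of the two remote interior angles.
Exterior angle = angle X + angle Y
Exterior angle = 34 + 46 = 80 degrees

80 degrees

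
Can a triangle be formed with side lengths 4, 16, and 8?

The longest side is 16. The other two sides sum to 4 + 8 = 12.
Since 12 ≤ 16, the two shorter sides cannot reach around to close the triangle.

No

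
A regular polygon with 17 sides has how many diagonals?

Total line segments between 17 vertices = C(17,2) = 136.
Subtract the 17 sides: 136 - 17 = 119 diagonals.

119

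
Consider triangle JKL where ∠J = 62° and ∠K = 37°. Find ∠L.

By the triangle angle sum property, the three interior angles of any triangle add up to 180°.
We know angle J = 62° and angle K = 37°, so their sum is 99°.
Therefore angle L = 180° - 99° = 81°.

81 degrees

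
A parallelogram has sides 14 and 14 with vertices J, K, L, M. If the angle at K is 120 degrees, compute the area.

Area = 14 * 14 * sin(120°) = 196 * sqrt(3)/2 = 98*sqrt(3)

98*sqrt(3)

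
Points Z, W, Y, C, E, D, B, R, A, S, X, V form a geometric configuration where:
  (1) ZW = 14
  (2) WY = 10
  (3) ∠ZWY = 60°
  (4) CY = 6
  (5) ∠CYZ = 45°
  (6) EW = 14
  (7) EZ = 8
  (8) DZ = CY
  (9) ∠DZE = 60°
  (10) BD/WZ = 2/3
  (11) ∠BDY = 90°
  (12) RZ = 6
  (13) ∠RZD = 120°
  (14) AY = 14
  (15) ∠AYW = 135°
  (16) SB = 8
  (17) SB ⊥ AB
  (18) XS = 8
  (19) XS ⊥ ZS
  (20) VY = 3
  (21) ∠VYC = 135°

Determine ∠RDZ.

From the given relations: DZ = CY = 6.
Step 1: By the law of cosines on triangle DZR: DR² = 6² + 6² − 2·6·6·cos(120°) = 108, so DR = 6·√3.
Step 2: By the inverse law of cosines on triangle RDZ: cos(∠RDZ) = ((6·√3)² + 6² − 6²) / (2·6·√3·6) = 108/124.71 = 0.866, so ∠RDZ = 30°.

Therefore, the measure of angle ∠RDZ = 30°.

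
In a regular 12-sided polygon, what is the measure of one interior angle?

Each interior angle of a regular n-gon is (n - 2) * 180 / n.
For n = 12: (12 - 2) * 180 / 12 = 1800/12 = 150 degrees.

150 degrees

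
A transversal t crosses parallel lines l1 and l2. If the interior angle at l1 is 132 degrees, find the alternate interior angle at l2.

Alternate interior angles lie on opposite sides of the transversal, between the parallel lines.
By the alternate interior angle theorem, they are equal: 132 degrees.

132 degrees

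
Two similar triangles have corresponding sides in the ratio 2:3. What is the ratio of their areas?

The ratio of areas of similar triangles equals the square of the side ratio.
Side ratio = 2:3
Area ratio = (2/3)^2 = 4/9 = 4:9

4:9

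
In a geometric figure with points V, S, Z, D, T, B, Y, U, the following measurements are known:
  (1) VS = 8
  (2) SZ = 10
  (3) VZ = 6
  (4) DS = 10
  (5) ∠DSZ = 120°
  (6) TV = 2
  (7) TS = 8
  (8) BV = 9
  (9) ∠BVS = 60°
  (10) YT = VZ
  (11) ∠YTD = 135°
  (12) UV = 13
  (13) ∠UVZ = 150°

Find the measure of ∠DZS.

Step 1: By the law of cosines on triangle ZSD: ZD² = 10² + 10² − 2·10·10·cos(120°) = 300, so ZD = 10·√3.
Step 2: By the inverse law of cosines on triangle DZS: cos(∠DZS) = ((10·√3)² + 10² − 10²) / (2·10·√3·10) = 300/346.41 = 0.866, so ∠DZS = 30°.

Therefore, the measure of angle ∠DZS = 30°.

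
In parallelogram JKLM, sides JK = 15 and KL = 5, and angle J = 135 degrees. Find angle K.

Consecutive angles are supplementary: angle K = 180 - 135 = 45 degrees.

45 degrees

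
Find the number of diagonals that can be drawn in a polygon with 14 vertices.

Total line segments between 14 vertices = C(14,2) = 91.
Subtract the 14 sides: 91 - 14 = 77 diagonals.

77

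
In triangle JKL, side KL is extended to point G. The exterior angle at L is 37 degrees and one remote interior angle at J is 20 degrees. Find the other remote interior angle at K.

The exterior angle theorem states that an exterior angle equals the sum of the two non-adjacent interior angles.
So 37 = 20 + angle K, which gives angle K = 37 - 20 = 17 degrees.

17 degrees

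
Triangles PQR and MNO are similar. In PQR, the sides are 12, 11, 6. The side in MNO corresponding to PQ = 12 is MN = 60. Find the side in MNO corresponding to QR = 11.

k = 60/12 = 5. NO = 5 * 11 = 55.

55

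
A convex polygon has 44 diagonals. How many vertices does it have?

Using d = n(n - 3)/2, we solve 44 = n(n - 3)/2.
So n(n - 3) = 88.
Testing n = 11: 11 * 8 = 88 = 88. Correct.
The polygon has 11 sides.

11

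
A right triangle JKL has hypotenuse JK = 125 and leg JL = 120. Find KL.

Rearranging the Pythagorean theorem to solve for the unknown leg:
leg^2 = hypotenuse^2 - known_leg^2 = 15625 - 14400 = 1225
leg = sqrt(1225) = 35.

35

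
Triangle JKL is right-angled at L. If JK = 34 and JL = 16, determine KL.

KL = sqrt(34^2 - 16^2) = sqrt(900) = 30

30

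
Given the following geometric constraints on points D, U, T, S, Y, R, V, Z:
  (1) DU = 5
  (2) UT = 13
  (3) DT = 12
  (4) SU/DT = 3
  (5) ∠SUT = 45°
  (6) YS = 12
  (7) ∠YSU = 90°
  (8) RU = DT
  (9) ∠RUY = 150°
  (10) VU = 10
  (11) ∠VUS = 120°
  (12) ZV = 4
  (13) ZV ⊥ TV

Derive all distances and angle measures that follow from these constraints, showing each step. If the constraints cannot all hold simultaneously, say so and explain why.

The constraints are consistent.

From the given relations:
  SU = 3·DT = 3·12 = 36
  RU = DT = 12

Step 1: From US = 36, SY = 12, and ∠USY = 90°, by the law of cosines:
  UY² = US² + SY² - 2·US·SY·cos(90°) = 1296 + 144 - 0 = 1440
  UY = 12·√10

Step 2: From TU = 13, US = 36, and ∠TUS = 45°, by the law of cosines:
  TS² = TU² + US² - 2·TU·US·cos(45°) = 169 + 1296 - 661.9 = 803.1
  TS ≈ 28.34

Step 3: From SU = 36, UV = 10, and ∠SUV = 120°, by the law of cosines:
  SV² = SU² + UV² - 2·SU·UV·cos(120°) = 1296 + 100 + 360 = 1756
  SV ≈ 41.9

Step 4: From DT = 12, DU = 5, TU = 13, by the inverse law of cosines:
  cos(∠TDU) = (DT² + DU² - TU²) / (2·DT·DU)
  ∠TDU = 90°

Step 5: From UD = 5, UT = 13, DT = 12, by the inverse law of cosines:
  cos(∠DUT) = (UD² + UT² - DT²) / (2·UD·UT)
  ∠DUT = 67.38°

Step 6: From TD = 12, TU = 13, DU = 5, by the inverse law of cosines:
  cos(∠DTU) = (TD² + TU² - DU²) / (2·TD·TU)
  ∠DTU = 22.62°

Step 7: From YU = 12·√10, UR = 12, and ∠YUR = 150°, by the law of cosines:
  YR² = YU² + UR² - 2·YU·UR·cos(150°) = 1440 + 144 + 788.7 = 2373
  YR ≈ 48.71

Step 8: From US = 36, UY = 12·√10, SY = 12, by the inverse law of cosines:
  cos(∠SUY) = (US² + UY² - SY²) / (2·US·UY)
  ∠SUY = 18.43°

Step 9: From TS = 28.34, TU = 13, SU = 36, by the inverse law of cosines:
  cos(∠STU) = (TS² + TU² - SU²) / (2·TS·TU)
  ∠STU = 116.07°

Step 10: From ST = 28.34, SU = 36, TU = 13, by the inverse law of cosines:
  cos(∠TSU) = (ST² + SU² - TU²) / (2·ST·SU)
  ∠TSU = 18.93°

Step 11: From SU = 36, SV = 41.9, UV = 10, by the inverse law of cosines:
  cos(∠USV) = (SU² + SV² - UV²) / (2·SU·SV)
  ∠USV = 11.93°

Step 12: From YS = 12, YU = 12·√10, SU = 36, by the inverse law of cosines:
  cos(∠SYU) = (YS² + YU² - SU²) / (2·YS·YU)
  ∠SYU = 71.57°

Step 13: From VS = 41.9, VU = 10, SU = 36, by the inverse law of cosines:
  cos(∠SVU) = (VS² + VU² - SU²) / (2·VS·VU)
  ∠SVU = 48.07°

Step 14: From YR = 48.71, YU = 12·√10, RU = 12, by the inverse law of cosines:
  cos(∠RYU) = (YR² + YU² - RU²) / (2·YR·YU)
  ∠RYU = 7.08°

Step 15: From RU = 12, RY = 48.71, UY = 12·√10, by the inverse law of cosines:
  cos(∠URY) = (RU² + RY² - UY²) / (2·RU·RY)
  ∠URY = 22.92°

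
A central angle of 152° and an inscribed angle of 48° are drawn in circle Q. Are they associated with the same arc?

By the inscribed angle theorem, the inscribed angle for a central angle of 152° should be 152° / 2 = 76°.
The given inscribed angle is 48°, which does not equal 76°.
Therefore, no, they do not correspond to the same arc.

No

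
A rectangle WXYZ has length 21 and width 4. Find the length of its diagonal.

Using the Pythagorean theorem:
d² = 21² + 4² = 441 + 16 = 457
d = sqrt(457)

sqrt(457)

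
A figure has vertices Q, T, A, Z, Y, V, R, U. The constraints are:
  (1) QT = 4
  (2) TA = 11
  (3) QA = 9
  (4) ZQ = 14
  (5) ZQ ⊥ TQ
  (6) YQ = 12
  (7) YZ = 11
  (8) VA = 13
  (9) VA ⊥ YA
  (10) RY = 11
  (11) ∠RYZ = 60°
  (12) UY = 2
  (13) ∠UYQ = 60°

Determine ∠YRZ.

Step 1: By the law of cosines on triangle RYZ: RZ² = 11² + 11² − 2·11·11·cos(60°) = 121, so RZ = 11.
Step 2: By the inverse law of cosines on triangle YRZ: cos(∠YRZ) = (11² + 11² − 11²) / (2·11·11) = 121/242 = 0.5, so ∠YRZ = 60°.

Therefore, the measure of angle ∠YRZ = 60°.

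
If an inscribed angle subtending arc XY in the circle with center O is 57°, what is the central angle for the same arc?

Central angle = 2 × 57° = 114° (inscribed angle theorem).

114°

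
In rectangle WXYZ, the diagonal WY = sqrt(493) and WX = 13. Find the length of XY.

The diagonal of a rectangle forms a right triangle with the two sides.
Rearranging the Pythagorean theorem: missing side = sqrt(d^2 - known^2).
= sqrt(493 - 169) = sqrt(324) = 18.

18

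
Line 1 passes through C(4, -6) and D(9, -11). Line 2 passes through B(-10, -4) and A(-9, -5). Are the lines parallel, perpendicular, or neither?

Slope of line 1: m1 = (-11 - -6)/(9 - 4) = -5/5 = -1
Slope of line 2: m2 = (-5 - -4)/(-9 - -10) = -1/1 = -1
Two lines are parallel if and only if they have equal slopes (or both are vertical).
Here m1 = m2 = -1, confirming the lines are parallel.

Parallel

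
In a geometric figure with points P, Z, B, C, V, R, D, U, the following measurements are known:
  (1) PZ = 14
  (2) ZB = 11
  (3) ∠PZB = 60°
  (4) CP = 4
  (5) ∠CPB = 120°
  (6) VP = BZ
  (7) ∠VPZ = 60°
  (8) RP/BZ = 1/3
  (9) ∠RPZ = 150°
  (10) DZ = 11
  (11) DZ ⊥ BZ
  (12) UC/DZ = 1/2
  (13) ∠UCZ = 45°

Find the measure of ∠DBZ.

Step 1: By the law of cosines on triangle BZD: BD² = 11² + 11² − 2·11·11·cos(90°) = 242, so BD = 11·√2.
Step 2: By the inverse law of cosines on triangle DBZ: cos(∠DBZ) = ((11·√2)² + 11² − 11²) / (2·11·√2·11) = 242/342.24 = 0.7071, so ∠DBZ = 45°.

Therefore, the measure of angle ∠DBZ = 45°.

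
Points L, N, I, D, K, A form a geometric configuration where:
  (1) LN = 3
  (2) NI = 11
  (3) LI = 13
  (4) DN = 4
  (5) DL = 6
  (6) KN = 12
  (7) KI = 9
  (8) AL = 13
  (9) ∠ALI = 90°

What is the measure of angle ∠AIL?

Step 1: By the law of cosines on triangle ILA: IA² = 13² + 13² − 2·13·13·cos(90°) = 338, so IA = 13·√2.
Step 2: By the inverse law of cosines on triangle AIL: cos(∠AIL) = ((13·√2)² + 13² − 13²) / (2·13·√2·13) = 338/478 = 0.7071, so ∠AIL = 45°.

Therefore, the measure of angle ∠AIL = 45°.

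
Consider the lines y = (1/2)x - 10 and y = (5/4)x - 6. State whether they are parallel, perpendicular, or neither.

Slope of line 1: m1 = 1/2
Slope of line 2: m2 = 5/4
For parallel lines we need equal slopes: 1/2 != 5/4.
For perpendicular lines we need m1*m2 = -1: (1/2)(5/4) = 5/8 != -1.
Since neither condition holds, the lines are neither parallel nor perpendicular.

Neither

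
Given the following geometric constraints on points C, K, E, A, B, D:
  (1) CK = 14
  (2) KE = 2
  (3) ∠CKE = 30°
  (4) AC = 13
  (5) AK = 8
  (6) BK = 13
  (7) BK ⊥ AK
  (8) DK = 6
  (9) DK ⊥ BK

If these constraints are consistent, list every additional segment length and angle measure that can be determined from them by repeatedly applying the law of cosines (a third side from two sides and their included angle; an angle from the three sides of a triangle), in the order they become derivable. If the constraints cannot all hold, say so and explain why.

The constraints are consistent. Derivable facts, in order:
After 1 step:
- AB ≈ 15.26
- BD ≈ 14.32
- CE ≈ 12.31
- ∠ACK = 34.22°
- ∠AKC = 66.03°
- ∠CAK = 79.75°
After 2 steps:
- ∠ABK = 31.61°
- ∠BAK = 58.39°
- ∠BDK = 65.22°
- ∠CEK = 145.34°
- ∠DBK = 24.78°
- ∠ECK = 4.66°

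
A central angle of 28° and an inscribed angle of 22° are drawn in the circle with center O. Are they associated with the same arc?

By the inscribed angle theorem, the inscribed angle for a central angle of 28° should be 28° / 2 = 14°.
The given inscribed angle is 22°, which does not equal 14°.
Therefore, no, they do not correspond to the same arc.

No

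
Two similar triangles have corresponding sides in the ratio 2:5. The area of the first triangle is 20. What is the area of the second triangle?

The ratio of areas of similar triangles = (side ratio)^2.
Side ratio = 2:5, so area ratio = 4:25.
Area of the second triangle / Area of the first triangle = 25/4
Area of the second triangle = 20 * 25/4 = 125

125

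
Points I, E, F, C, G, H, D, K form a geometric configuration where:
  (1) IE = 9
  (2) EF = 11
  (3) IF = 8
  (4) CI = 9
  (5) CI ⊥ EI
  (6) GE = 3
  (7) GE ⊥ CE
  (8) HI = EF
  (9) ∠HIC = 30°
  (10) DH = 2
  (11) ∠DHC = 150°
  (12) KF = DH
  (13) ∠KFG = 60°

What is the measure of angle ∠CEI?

Step 1: By the law of cosines on triangle EIC: EC² = 9² + 9² − 2·9·9·cos(90°) = 162, so EC = 9·√2.
Step 2: By the inverse law of cosines on triangle CEI: cos(∠CEI) = ((9·√2)² + 9² − 9²) / (2·9·√2·9) = 162/229.1 = 0.7071, so ∠CEI = 45°.

Therefore, the measure of angle ∠CEI = 45°.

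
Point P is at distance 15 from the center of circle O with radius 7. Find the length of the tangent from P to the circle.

tangent = √(d² - r²) = √(15² - 7²) = √(225 - 49) = √176 = 4*sqrt(11)

4*sqrt(11)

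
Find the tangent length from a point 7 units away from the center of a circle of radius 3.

Let T be the point of tangency. Then CT ⊥ AT (radius ⊥ tangent).
In right triangle CTA: CA² = CT² + AT²
7² = 3² + AT²
AT² = 40, AT = 2*sqrt(10)

2*sqrt(10)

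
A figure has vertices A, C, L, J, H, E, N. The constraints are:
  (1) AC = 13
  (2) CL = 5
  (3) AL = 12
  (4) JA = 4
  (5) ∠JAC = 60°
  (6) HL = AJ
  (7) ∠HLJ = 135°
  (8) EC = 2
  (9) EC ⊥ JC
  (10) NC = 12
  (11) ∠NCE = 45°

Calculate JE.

Step 1: By the law of cosines on triangle JAC: JC² = 4² + 13² − 2·4·13·cos(60°) = 133, so JC = √133.
Step 2: By the law of cosines on triangle JCE: JE² = √133² + 2² − 2·√133·2·cos(90°) = 137, so JE = √137.

Therefore, the length of JE = √137.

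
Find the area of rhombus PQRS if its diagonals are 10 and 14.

Area of a rhombus = (d1 * d2) / 2
Area = (10 * 14) / 2
Area = 140 / 2
Area = 70

70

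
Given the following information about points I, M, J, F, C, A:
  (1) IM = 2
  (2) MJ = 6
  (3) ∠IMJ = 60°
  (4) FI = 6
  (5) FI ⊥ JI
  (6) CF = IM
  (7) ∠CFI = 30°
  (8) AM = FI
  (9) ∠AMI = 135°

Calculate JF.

Step 1: By the law of cosines on triangle JMI: JI² = 6² + 2² − 2·6·2·cos(60°) = 28, so JI = 2·√7.
Step 2: By the law of cosines on triangle JIF: JF² = (2·√7)² + 6² − 2·2·√7·6·cos(90°) = 64, so JF = 8.

Therefore, the length of JF = 8.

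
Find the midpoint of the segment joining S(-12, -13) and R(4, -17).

M = ((x₁ + x₂)/2, (y₁ + y₂)/2)
= ((-12 + 4)/2, (-13 + -17)/2)
= (-8/2, -30/2) = (-4, -15)

(-4, -15)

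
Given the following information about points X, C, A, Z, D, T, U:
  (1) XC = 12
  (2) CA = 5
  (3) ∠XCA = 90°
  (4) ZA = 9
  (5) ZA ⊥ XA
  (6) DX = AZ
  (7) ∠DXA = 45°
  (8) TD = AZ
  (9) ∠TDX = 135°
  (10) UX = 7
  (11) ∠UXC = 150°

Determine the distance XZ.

Step 1: By the law of cosines on triangle XCA: XA² = 12² + 5² − 2·12·5·cos(90°) = 169, so XA = 13.
Step 2: By the law of cosines on triangle XAZ: XZ² = 13² + 9² − 2·13·9·cos(90°) = 250, so XZ = 5·√10.

Therefore, the length of XZ = 5·√10.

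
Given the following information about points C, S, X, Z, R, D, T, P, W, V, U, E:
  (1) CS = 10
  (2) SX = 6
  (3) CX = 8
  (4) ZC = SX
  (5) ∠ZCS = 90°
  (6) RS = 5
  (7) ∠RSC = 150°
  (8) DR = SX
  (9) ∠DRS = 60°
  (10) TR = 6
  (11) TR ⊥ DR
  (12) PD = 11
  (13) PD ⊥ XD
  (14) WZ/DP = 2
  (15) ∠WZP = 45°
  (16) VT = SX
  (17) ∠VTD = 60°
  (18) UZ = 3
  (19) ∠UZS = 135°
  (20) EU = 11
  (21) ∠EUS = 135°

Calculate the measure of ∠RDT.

From the given relations: DR = SX = 6.
Step 1: By the law of cosines on triangle DRT: DT² = 6² + 6² − 2·6·6·cos(90°) = 72, so DT = 6·√2.
Step 2: By the inverse law of cosines on triangle RDT: cos(∠RDT) = (6² + (6·√2)² − 6²) / (2·6·6·√2) = 72/101.82 = 0.7071, so ∠RDT = 45°.

Therefore, the measure of angle ∠RDT = 45°.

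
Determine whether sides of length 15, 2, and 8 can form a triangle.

No.
The triangle inequality is violated: 2 + 8 = 10 ≤ 15.
These lengths cannot form a triangle.

No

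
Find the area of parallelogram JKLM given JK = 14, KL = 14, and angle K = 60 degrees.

Area = 14 * 14 * sin(60°) = 196 * sqrt(3)/2 = 98*sqrt(3)

98*sqrt(3)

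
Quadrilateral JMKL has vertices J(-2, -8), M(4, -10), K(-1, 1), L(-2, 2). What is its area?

Using the Shoelace formula for a quadrilateral (vertices in order):
Area = (1/2)|sum of (x_i * y_(i+1) - x_(i+1) * y_i)|
Terms: (-2*-10 - 4*-8) = 52, (4*1 - -1*-10) = -6, (-1*2 - -2*1) = 0, (-2*-8 - -2*2) = 20
Sum = 66
Area = (1/2)(66) = 33

33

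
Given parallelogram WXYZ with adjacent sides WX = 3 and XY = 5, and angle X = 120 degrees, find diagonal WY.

Using the law of cosines:
d^2 = 3^2 + 5^2 - 2(3)(5)cos(120 degrees)
d^2 = 9 + 25 - 30*-1/2
d^2 = 49
d = 7

7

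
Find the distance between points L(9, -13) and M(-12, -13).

d = sqrt((-21)^2 + (0)^2) = sqrt(441) = 21

21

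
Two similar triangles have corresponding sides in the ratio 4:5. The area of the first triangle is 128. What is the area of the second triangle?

For similar figures, the area ratio equals the square of the side ratio.
Side ratio (the first triangle to the second triangle) = 4:5, so area ratio = 4^2:5^2 = 16:25.
If the area of the first triangle is 128, then the area of the second triangle = 128 * (25/16) = 200.

200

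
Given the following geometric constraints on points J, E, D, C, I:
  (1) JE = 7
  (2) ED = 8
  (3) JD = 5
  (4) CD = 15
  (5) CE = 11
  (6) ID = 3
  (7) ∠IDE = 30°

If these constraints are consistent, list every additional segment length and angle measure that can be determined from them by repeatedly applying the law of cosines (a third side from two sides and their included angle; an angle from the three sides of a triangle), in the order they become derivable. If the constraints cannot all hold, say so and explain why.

The constraints are consistent. Derivable facts, in order:
After 1 step:
- EI ≈ 5.61
- ∠CDE = 45.57°
- ∠CED = 103.14°
- ∠DCE = 31.29°
- ∠DEJ = 38.21°
- ∠DJE = 81.79°
- ∠EDJ = 60°
After 2 steps:
- ∠DEI = 15.52°
- ∠DIE = 134.48°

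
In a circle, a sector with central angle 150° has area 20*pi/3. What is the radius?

Sector area A = πr² × θ/360, so r² = 360A / (πθ).
r² = 360 × 20*pi/3 / (π × 150)
r² = 16
r = 4

4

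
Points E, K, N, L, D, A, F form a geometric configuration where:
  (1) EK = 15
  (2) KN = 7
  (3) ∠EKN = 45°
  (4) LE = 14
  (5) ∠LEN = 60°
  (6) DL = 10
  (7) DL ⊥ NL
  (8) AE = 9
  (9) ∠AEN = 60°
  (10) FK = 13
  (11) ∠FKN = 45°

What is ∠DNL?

Step 1: By the law of cosines on triangle EKN: EN² = 15² + 7² − 2·15·7·cos(45°) = 125.51, so EN ≈ 11.2.
Step 2: By the law of cosines on triangle LEN: LN² = 14² + 11.2² − 2·14·11.2·cos(60°) = 164.67, so LN ≈ 12.83.
Step 3: By the law of cosines on triangle NLD: ND² = 12.83² + 10² − 2·12.83·10·cos(90°) = 264.67, so ND ≈ 16.27.
Step 4: By the inverse law of cosines on triangle DNL: cos(∠DNL) = (16.27² + 12.83² − 10²) / (2·16.27·12.83) = 329.33/417.52 = 0.7888, so ∠DNL = 37.93°.

Therefore, the measure of angle ∠DNL = 37.93°.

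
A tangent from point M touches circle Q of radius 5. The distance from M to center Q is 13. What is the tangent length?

tangent = √(d² - r²) = √(13² - 5²) = √(169 - 25) = √144 = 12

12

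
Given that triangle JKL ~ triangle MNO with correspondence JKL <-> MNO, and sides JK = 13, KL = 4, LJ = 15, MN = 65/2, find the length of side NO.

k = 65/2/13 = 5/2. NO = 5/2 * 4 = 10.

10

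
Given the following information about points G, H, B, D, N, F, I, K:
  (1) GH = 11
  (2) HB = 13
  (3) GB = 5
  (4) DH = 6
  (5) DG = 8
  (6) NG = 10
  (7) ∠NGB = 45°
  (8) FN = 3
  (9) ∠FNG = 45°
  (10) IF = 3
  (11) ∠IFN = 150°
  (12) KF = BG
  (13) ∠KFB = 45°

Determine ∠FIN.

Step 1: By the law of cosines on triangle IFN: IN² = 3² + 3² − 2·3·3·cos(150°) = 33.59, so IN ≈ 5.8.
Step 2: By the inverse law of cosines on triangle FIN: cos(∠FIN) = (3² + 5.8² − 3²) / (2·3·5.8) = 33.59/34.77 = 0.9659, so ∠FIN = 15°.

Therefore, the measure of angle ∠FIN = 15°.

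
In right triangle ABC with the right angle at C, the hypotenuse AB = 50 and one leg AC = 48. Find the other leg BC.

Rearranging the Pythagorean theorem to solve for the unknown leg:
leg^2 = hypotenuse^2 - known_leg^2 = 2500 - 2304 = 196
leg = sqrt(196) = 14.

14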